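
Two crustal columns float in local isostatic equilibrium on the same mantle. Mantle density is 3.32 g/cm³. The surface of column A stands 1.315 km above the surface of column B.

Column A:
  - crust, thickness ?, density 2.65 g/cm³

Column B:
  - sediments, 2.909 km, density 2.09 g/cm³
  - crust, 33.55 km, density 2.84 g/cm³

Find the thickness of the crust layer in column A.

Take the compensation level at the base of the deeper column (depth z_c below the surface of column A) and equate Σ ρ_i t_i down to z_c; mantle fills any gap and the z_c terms cancel.
Column A: x×2.65 + (z_c − 0 − x)×3.32
Column B: 1.315×0 + 2.909×2.09 + 33.55×2.84 + (z_c − 1.315 − 36.459)×3.32
The z_c×3.32 term appears on both sides and cancels. Collect the known terms of each column as K = Σ(ρt)_known − 3.32 × (depth of known layers): K_A = 0 − 3.32×0 = 0; K_B = 101.36181 − 3.32×(1.315 + 36.459) = −24.04787.
Balance: K_A − x×(3.32 − 2.65) = K_B, so x = (K_A − K_B)/(3.32 − 2.65) = 24.0479/0.67 = 35.9 km.

35.9 km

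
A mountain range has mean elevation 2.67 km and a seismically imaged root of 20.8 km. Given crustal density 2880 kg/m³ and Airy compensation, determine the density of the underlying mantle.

3250 kg/m³

Airy balance: ρ_c h = (ρ_m − ρ_c) r → ρ_m = ρ_c (1 + h/r).
ρ_m = 2880 × (1 + 2.67 km/20.8 km) = 3250 kg/m³.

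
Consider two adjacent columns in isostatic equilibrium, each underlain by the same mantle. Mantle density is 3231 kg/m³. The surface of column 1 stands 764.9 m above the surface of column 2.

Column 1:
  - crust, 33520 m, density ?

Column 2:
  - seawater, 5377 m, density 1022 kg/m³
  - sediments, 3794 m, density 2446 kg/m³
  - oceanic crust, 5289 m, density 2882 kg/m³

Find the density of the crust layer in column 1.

2660 kg/m³

Take the compensation level at the base of the deeper column (depth z_c below the surface of column 1) and equate Σ ρ_i t_i down to z_c; mantle fills any gap and the z_c terms cancel.
Column 1: 33520×ρ + (z_c − 33520)×3231
Column 2: 764.9×0 + 5377×1022 + 3794×2446 + 5289×2882 + (z_c − 764.9 − 14460)×3231
The z_c×3231 term appears on both sides and cancels. Collect the known terms of each column as K = Σ(ρt)_known − 3231 × (depth of known layers): K_1 = 0 − 3231×33520 = −108303120; K_2 = 30018316 − 3231×(764.9 + 14460) = −19173335.9.
Balance: K_1 + 33520×ρ = K_2, so ρ = (K_2 − K_1)/33520 = 89129800/33520 = 2660 kg/m³.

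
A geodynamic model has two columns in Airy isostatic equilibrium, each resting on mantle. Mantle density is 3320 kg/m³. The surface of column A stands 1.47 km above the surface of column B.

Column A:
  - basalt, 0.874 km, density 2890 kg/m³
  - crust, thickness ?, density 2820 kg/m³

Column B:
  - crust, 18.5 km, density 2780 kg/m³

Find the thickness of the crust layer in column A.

29 km

Take the compensation level at the base of the deeper column (depth z_c below the surface of column A) and equate Σ ρ_i t_i down to z_c; mantle fills any gap and the z_c terms cancel.
Column A: 0.874×2890 + x×2820 + (z_c − 0.874 − x)×3320
Column B: 1.47×0 + 18.5×2780 + (z_c − 1.47 − 18.5)×3320
The z_c×3320 term appears on both sides and cancels. Collect the known terms of each column as K = Σ(ρt)_known − 3320 × (depth of known layers): K_A = 2525.86 − 3320×0.874 = −375.82; K_B = 51430 − 3320×(1.47 + 18.5) = −14870.4.
Balance: K_A − x×(3320 − 2820) = K_B, so x = (K_A − K_B)/(3320 − 2820) = 14494.6/500 = 29 km.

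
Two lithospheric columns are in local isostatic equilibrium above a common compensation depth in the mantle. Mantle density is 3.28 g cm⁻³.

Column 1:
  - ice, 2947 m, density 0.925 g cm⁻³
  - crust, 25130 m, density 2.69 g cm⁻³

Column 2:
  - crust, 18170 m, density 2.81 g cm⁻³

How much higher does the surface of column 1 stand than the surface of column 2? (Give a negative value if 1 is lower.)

4030 m

For any compensation level in the mantle, the mantle terms cancel and isostasy reduces to e = (Σt_1 − Σt_2) − (Σ(ρt)_1 − Σ(ρt)_2) / ρ_m.
Σt_1 = 28077 m; Σt_2 = 18170 m; Σ(ρt)_1 = 70325.675; Σ(ρt)_2 = 51057.7 (in m·g cm⁻³).
e = (28077 − 18170) − (70325.675 − 51057.7) / 3.28 = 4030 m.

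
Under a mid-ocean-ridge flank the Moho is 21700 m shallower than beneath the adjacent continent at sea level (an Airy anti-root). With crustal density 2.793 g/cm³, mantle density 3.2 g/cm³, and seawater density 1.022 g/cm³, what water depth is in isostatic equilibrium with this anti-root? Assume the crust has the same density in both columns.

Replacing a thickness d of crust by seawater at the top must be balanced by replacing crust with mantle at the base: d (ρ_c − ρ_w) = a (ρ_m − ρ_c).
d = a (ρ_m − ρ_c)/(ρ_c − ρ_w) = 21700 m × 0.407/1.771 = 4990 m.

4990 m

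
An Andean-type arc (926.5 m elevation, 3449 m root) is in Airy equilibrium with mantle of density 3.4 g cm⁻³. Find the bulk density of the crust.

2.68 g cm⁻³

ρ_c h = (ρ_m − ρ_c) r → ρ_c (h + r) = ρ_m r → ρ_c = ρ_m r / (h + r).
ρ_c = 3.4 × 3449 m / (926.5 m + 3449 m) = 2.68 g cm⁻³.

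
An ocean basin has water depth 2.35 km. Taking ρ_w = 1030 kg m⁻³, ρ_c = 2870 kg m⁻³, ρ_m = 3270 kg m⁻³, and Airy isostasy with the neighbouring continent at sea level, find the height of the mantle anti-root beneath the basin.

In Airy isostatic equilibrium: replacing crust with seawater at the top is compensated by replacing crust with mantle at the base: d (ρ_c − ρ_w) = a (ρ_m − ρ_c).
a = d (ρ_c − ρ_w)/(ρ_m − ρ_c) = 2.35 km × 1840/400 = 10.8 km.

10.8 km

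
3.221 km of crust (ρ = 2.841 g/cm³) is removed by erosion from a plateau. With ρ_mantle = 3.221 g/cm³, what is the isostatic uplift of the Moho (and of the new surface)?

2.84 km

Unloading: uplift u = e ρ_c/ρ_m = 3.221 km × 2.841/3.221 = 2.84 km.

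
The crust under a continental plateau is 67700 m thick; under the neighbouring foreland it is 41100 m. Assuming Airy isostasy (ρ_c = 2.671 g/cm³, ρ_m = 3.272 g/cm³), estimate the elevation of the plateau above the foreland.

Excess crust Δ = 67700 m − 41100 m = 26600 m, split between elevation h and root r with h + r = Δ.
Airy balance ρ_c h = (ρ_m − ρ_c) r gives r = h ρ_c/(ρ_m − ρ_c), so h (1 + ρ_c/(ρ_m − ρ_c)) = Δ, i.e. h = Δ (ρ_m − ρ_c)/ρ_m.
h = 26600 m × 0.601/3.272 = 4890 m.

4890 m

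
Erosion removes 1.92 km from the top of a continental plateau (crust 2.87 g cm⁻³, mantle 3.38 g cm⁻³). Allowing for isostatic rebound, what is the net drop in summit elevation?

0.29 km

Rebound u = e ρ_c/ρ_m = 1.92 km × 2.87/3.38 = 1.63 km.
Net surface drop = e − u = 1.92 km − 1.63 km = e (ρ_m − ρ_c)/ρ_m = 0.29 km.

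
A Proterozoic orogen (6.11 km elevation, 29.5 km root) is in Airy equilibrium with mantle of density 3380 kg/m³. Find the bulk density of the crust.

ρ_c h = (ρ_m − ρ_c) r → ρ_c (h + r) = ρ_m r → ρ_c = ρ_m r / (h + r).
ρ_c = 3380 × 29.5 km / (6.11 km + 29.5 km) = 2800 kg/m³.

2800 kg/m³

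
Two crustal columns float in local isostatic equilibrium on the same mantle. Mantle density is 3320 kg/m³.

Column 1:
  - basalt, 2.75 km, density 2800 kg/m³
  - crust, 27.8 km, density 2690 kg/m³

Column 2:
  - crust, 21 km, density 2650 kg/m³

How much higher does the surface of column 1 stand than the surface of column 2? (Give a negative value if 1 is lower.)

1.47 km

For any compensation level in the mantle, the mantle terms cancel and isostasy reduces to e = (Σt_1 − Σt_2) − (Σ(ρt)_1 − Σ(ρt)_2) / ρ_m.
Σt_1 = 30.55 km; Σt_2 = 21 km; Σ(ρt)_1 = 82482; Σ(ρt)_2 = 55650 (in km·kg/m³).
e = (30.55 − 21) − (82482 − 55650) / 3320 = 1.47 km.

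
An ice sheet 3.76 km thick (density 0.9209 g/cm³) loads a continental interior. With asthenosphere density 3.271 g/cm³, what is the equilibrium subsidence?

For local isostatic compensation: the ice load ρ_ice t is balanced by mantle displaced below, ρ_m s.
s = t ρ_ice / ρ_m = 3.76 km × 0.9209/3.271 = 1.06 km.

1.06 km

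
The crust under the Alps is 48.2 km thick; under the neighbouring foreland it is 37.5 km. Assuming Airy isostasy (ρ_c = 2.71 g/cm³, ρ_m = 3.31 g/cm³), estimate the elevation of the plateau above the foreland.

1.94 km

Excess crust Δ = 48.2 km − 37.5 km = 10.7 km, split between elevation h and root r with h + r = Δ.
Airy balance ρ_c h = (ρ_m − ρ_c) r gives r = h ρ_c/(ρ_m − ρ_c), so h (1 + ρ_c/(ρ_m − ρ_c)) = Δ, i.e. h = Δ (ρ_m − ρ_c)/ρ_m.
h = 10.7 km × 0.6/3.31 = 1.94 km.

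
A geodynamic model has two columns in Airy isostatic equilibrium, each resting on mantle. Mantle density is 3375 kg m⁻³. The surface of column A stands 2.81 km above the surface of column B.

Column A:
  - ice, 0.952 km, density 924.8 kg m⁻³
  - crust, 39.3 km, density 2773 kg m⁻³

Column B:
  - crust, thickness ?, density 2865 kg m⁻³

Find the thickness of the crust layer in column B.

Take the compensation level at the base of the deeper column (depth z_c below the surface of column A) and equate Σ ρ_i t_i down to z_c; mantle fills any gap and the z_c terms cancel.
Column A: 0.952×924.8 + 39.3×2773 + (z_c − 40.252)×3375
Column B: 2.81×0 + x×2865 + (z_c − 2.81 − 0 − x)×3375
The z_c×3375 term appears on both sides and cancels. Collect the known terms of each column as K = Σ(ρt)_known − 3375 × (depth of known layers): K_A = 109859.31 − 3375×40.252 = −25991.1904; K_B = 0 − 3375×(2.81 + 0) = −9483.75.
Balance: K_A = K_B − x×(3375 − 2865), so x = (K_B − K_A)/(3375 − 2865) = 16507.4/510 = 32.4 km.

32.4 km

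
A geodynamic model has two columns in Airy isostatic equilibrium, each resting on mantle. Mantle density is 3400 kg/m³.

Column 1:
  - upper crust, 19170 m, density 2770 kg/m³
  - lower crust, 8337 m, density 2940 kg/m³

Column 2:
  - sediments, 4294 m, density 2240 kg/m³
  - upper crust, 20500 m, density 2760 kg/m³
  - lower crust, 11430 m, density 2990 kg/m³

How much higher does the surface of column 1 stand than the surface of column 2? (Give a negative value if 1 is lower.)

For any compensation level in the mantle, the mantle terms cancel and isostasy reduces to e = (Σt_1 − Σt_2) − (Σ(ρt)_1 − Σ(ρt)_2) / ρ_m.
Σt_1 = 27507 m; Σt_2 = 36224 m; Σ(ρt)_1 = 77611680; Σ(ρt)_2 = 100374260 (in m·kg/m³).
e = (27507 − 36224) − (77611680 − 100374260) / 3400 = −2020 m.

−2020 m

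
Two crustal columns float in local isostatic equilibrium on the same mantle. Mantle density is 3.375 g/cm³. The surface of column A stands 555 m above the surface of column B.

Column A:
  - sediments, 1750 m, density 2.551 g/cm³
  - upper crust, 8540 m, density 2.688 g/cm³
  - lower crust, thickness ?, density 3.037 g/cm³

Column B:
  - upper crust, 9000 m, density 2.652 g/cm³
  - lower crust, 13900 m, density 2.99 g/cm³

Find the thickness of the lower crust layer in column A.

Take the compensation level at the base of the deeper column (depth z_c below the surface of column A) and equate Σ ρ_i t_i down to z_c; mantle fills any gap and the z_c terms cancel.
Column A: 1750×2.551 + 8540×2.688 + x×3.037 + (z_c − 10290 − x)×3.375
Column B: 555×0 + 9000×2.652 + 13900×2.99 + (z_c − 555 − 22900)×3.375
The z_c×3.375 term appears on both sides and cancels. Collect the known terms of each column as K = Σ(ρt)_known − 3.375 × (depth of known layers): K_A = 27419.77 − 3.375×10290 = −7308.98; K_B = 65429 − 3.375×(555 + 22900) = −13731.625.
Balance: K_A − x×(3.375 − 3.037) = K_B, so x = (K_A − K_B)/(3.375 − 3.037) = 6422.65/0.338 = 19000 m.

19000 m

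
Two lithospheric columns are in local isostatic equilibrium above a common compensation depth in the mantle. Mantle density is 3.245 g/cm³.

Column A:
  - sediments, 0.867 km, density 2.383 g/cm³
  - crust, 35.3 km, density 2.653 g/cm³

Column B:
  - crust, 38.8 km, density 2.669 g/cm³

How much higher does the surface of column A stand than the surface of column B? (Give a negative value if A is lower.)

−0.217 km

For any compensation level in the mantle, the mantle terms cancel and isostasy reduces to e = (Σt_A − Σt_B) − (Σ(ρt)_A − Σ(ρt)_B) / ρ_m.
Σt_A = 36.167 km; Σt_B = 38.8 km; Σ(ρt)_A = 95.716961; Σ(ρt)_B = 103.5572 (in km·g/cm³).
e = (36.167 − 38.8) − (95.716961 − 103.5572) / 3.245 = −0.217 km.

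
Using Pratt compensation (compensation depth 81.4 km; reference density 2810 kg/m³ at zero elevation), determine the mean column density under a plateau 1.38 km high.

2760 kg/m³

Pratt balance: ρ_ref D = ρ (D + h).
ρ = ρ_ref D/(D + h) = 2810 × 81.4 km/(81.4 km + 1.38 km) = 2760 kg/m³.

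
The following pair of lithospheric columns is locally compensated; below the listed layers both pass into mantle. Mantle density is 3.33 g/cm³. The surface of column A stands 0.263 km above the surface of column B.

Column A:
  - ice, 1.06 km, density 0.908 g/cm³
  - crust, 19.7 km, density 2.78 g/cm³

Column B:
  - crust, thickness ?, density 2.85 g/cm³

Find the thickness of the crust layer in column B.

26.1 km

Take the compensation level at the base of the deeper column (depth z_c below the surface of column A) and equate Σ ρ_i t_i down to z_c; mantle fills any gap and the z_c terms cancel.
Column A: 1.06×0.908 + 19.7×2.78 + (z_c − 20.76)×3.33
Column B: 0.263×0 + x×2.85 + (z_c − 0.263 − 0 − x)×3.33
The z_c×3.33 term appears on both sides and cancels. Collect the known terms of each column as K = Σ(ρt)_known − 3.33 × (depth of known layers): K_A = 55.72848 − 3.33×20.76 = −13.40232; K_B = 0 − 3.33×(0.263 + 0) = −0.87579.
Balance: K_A = K_B − x×(3.33 − 2.85), so x = (K_B − K_A)/(3.33 − 2.85) = 12.5265/0.48 = 26.1 km.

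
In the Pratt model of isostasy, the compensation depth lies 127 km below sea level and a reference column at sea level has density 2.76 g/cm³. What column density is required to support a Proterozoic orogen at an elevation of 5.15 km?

2.65 g/cm³

Pratt balance: ρ_ref D = ρ (D + h).
ρ = ρ_ref D/(D + h) = 2.76 × 127 km/(127 km + 5.15 km) = 2.65 g/cm³.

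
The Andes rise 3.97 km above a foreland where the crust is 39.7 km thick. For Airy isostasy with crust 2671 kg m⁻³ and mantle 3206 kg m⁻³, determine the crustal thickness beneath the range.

63.5 km

Root depth r = h ρ_c / (ρ_m − ρ_c) = 3.97 km × 2671 / 535 = 19.82 km.
Total thickness = T + h + r = 39.7 km + 3.97 km + 19.82 km = 63.5 km.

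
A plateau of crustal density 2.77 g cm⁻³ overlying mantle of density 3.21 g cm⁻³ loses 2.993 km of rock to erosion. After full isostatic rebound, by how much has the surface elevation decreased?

Rebound u = e ρ_c/ρ_m = 2.993 km × 2.77/3.21 = 2.583 km.
Net surface drop = e − u = 2.993 km − 2.583 km = e (ρ_m − ρ_c)/ρ_m = 0.41 km.

0.41 km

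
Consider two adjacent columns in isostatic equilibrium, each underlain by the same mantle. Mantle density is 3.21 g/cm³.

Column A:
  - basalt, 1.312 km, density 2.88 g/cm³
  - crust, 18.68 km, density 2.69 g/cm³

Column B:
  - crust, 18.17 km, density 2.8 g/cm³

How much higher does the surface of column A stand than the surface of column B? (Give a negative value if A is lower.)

0.84 km

For any compensation level in the mantle, the mantle terms cancel and isostasy reduces to e = (Σt_A − Σt_B) − (Σ(ρt)_A − Σ(ρt)_B) / ρ_m.
Σt_A = 19.992 km; Σt_B = 18.17 km; Σ(ρt)_A = 54.02776; Σ(ρt)_B = 50.876 (in km·g/cm³).
e = (19.992 − 18.17) − (54.02776 − 50.876) / 3.21 = 0.84 km.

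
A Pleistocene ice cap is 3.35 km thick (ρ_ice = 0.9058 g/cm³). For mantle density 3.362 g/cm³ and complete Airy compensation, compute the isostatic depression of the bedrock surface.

Isostatic balance requires: the ice load ρ_ice t is balanced by mantle displaced below, ρ_m s.
s = t ρ_ice / ρ_m = 3.35 km × 0.9058/3.362 = 0.903 km.

0.903 km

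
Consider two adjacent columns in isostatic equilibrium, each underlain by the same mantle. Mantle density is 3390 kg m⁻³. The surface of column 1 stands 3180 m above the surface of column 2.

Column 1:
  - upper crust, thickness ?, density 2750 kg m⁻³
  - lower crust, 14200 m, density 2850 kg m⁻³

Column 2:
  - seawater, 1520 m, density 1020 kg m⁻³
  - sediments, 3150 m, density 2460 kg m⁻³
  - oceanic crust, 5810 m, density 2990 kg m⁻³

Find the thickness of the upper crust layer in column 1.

18700 m

Take the compensation level at the base of the deeper column (depth z_c below the surface of column 1) and equate Σ ρ_i t_i down to z_c; mantle fills any gap and the z_c terms cancel.
Column 1: x×2750 + 14200×2850 + (z_c − 14200 − x)×3390
Column 2: 3180×0 + 1520×1020 + 3150×2460 + 5810×2990 + (z_c − 3180 − 10480)×3390
The z_c×3390 term appears on both sides and cancels. Collect the known terms of each column as K = Σ(ρt)_known − 3390 × (depth of known layers): K_1 = 40470000 − 3390×14200 = −7668000; K_2 = 26671300 − 3390×(3180 + 10480) = −19636100.
Balance: K_1 − x×(3390 − 2750) = K_2, so x = (K_1 − K_2)/(3390 − 2750) = 11968100/640 = 18700 m.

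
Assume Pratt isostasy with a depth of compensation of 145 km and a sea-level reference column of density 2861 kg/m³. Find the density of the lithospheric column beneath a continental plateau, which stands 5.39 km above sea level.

2760 kg/m³

Pratt balance: ρ_ref D = ρ (D + h).
ρ = ρ_ref D/(D + h) = 2861 × 145 km/(145 km + 5.39 km) = 2760 kg/m³.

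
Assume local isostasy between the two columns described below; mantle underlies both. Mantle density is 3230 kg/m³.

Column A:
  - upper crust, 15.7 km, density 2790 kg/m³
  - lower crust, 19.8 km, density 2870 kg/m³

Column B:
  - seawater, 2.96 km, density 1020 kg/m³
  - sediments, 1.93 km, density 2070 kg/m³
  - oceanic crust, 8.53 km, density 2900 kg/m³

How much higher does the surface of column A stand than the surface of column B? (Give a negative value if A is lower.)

0.756 km

For any compensation level in the mantle, the mantle terms cancel and isostasy reduces to e = (Σt_A − Σt_B) − (Σ(ρt)_A − Σ(ρt)_B) / ρ_m.
Σt_A = 35.5 km; Σt_B = 13.42 km; Σ(ρt)_A = 100629; Σ(ρt)_B = 31751.3 (in km·kg/m³).
e = (35.5 − 13.42) − (100629 − 31751.3) / 3230 = 0.756 km.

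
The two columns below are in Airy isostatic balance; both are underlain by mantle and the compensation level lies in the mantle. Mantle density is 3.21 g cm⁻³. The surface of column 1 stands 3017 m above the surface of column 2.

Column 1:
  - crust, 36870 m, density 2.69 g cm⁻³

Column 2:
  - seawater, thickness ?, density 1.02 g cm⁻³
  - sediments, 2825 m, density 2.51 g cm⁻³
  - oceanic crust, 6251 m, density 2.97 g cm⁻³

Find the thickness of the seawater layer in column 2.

2740 m

Take the compensation level at the base of the deeper column (depth z_c below the surface of column 1) and equate Σ ρ_i t_i down to z_c; mantle fills any gap and the z_c terms cancel.
Column 1: 36870×2.69 + (z_c − 36870)×3.21
Column 2: 3017×0 + x×1.02 + 2825×2.51 + 6251×2.97 + (z_c − 3017 − 9076 − x)×3.21
The z_c×3.21 term appears on both sides and cancels. Collect the known terms of each column as K = Σ(ρt)_known − 3.21 × (depth of known layers): K_1 = 99180.3 − 3.21×36870 = −19172.4; K_2 = 25656.22 − 3.21×(3017 + 9076) = −13162.31.
Balance: K_1 = K_2 − x×(3.21 − 1.02), so x = (K_2 − K_1)/(3.21 − 1.02) = 6010.09/2.19 = 2740 m.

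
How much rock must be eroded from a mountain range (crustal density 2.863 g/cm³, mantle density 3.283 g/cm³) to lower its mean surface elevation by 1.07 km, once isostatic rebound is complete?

8.36 km

Net drop Δ = e − u = e − e ρ_c/ρ_m = e (ρ_m − ρ_c)/ρ_m.
e = Δ ρ_m/(ρ_m − ρ_c) = 1.07 km × 3.283/0.42 = 8.36 km.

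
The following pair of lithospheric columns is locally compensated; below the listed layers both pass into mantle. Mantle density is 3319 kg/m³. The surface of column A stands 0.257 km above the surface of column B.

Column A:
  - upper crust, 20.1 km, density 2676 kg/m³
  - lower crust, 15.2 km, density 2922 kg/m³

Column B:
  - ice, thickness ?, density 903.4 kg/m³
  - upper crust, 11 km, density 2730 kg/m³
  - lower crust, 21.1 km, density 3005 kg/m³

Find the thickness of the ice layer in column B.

Take the compensation level at the base of the deeper column (depth z_c below the surface of column A) and equate Σ ρ_i t_i down to z_c; mantle fills any gap and the z_c terms cancel.
Column A: 20.1×2676 + 15.2×2922 + (z_c − 35.3)×3319
Column B: 0.257×0 + x×903.4 + 11×2730 + 21.1×3005 + (z_c − 0.257 − 32.1 − x)×3319
The z_c×3319 term appears on both sides and cancels. Collect the known terms of each column as K = Σ(ρt)_known − 3319 × (depth of known layers): K_A = 98202 − 3319×35.3 = −18958.7; K_B = 93435.5 − 3319×(0.257 + 32.1) = −13957.383.
Balance: K_A = K_B − x×(3319 − 903.4), so x = (K_B − K_A)/(3319 − 903.4) = 5001.32/2415.6 = 2.07 km.

2.07 km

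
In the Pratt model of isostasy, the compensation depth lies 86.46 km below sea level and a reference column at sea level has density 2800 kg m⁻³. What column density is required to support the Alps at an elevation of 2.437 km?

Pratt balance: ρ_ref D = ρ (D + h).
ρ = ρ_ref D/(D + h) = 2800 × 86.46 km/(86.46 km + 2.437 km) = 2720 kg m⁻³.

2720 kg m⁻³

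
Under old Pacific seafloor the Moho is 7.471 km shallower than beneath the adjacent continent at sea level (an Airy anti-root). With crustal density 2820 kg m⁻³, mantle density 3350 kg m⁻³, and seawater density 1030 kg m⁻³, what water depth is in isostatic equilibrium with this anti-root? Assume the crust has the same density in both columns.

Replacing a thickness d of crust by seawater at the top must be balanced by replacing crust with mantle at the base: d (ρ_c − ρ_w) = a (ρ_m − ρ_c).
d = a (ρ_m − ρ_c)/(ρ_c − ρ_w) = 7.471 km × 530/1790 = 2.21 km.

2.21 km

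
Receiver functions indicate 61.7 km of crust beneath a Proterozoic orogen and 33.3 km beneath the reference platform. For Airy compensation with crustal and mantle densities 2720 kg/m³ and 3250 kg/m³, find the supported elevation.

Excess crust Δ = 61.7 km − 33.3 km = 28.4 km, split between elevation h and root r with h + r = Δ.
Airy balance ρ_c h = (ρ_m − ρ_c) r gives r = h ρ_c/(ρ_m − ρ_c), so h (1 + ρ_c/(ρ_m − ρ_c)) = Δ, i.e. h = Δ (ρ_m − ρ_c)/ρ_m.
h = 28.4 km × 530/3250 = 4.63 km.

4.63 km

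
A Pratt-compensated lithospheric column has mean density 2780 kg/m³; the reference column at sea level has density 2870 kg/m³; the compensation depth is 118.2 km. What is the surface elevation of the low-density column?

ρ_ref D = ρ (D + h) → h = D (ρ_ref − ρ)/ρ.
h = 118.2 km × (2870 − 2780)/2780 = 3.83 km.

3.83 km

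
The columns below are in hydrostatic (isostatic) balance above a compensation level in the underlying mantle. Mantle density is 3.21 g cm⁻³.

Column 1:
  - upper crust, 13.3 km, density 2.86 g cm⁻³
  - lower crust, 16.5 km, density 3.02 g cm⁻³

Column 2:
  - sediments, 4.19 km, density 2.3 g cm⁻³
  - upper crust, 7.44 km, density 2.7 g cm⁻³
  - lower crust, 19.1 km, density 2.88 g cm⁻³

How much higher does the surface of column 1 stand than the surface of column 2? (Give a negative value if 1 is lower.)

For any compensation level in the mantle, the mantle terms cancel and isostasy reduces to e = (Σt_1 − Σt_2) − (Σ(ρt)_1 − Σ(ρt)_2) / ρ_m.
Σt_1 = 29.8 km; Σt_2 = 30.73 km; Σ(ρt)_1 = 87.868; Σ(ρt)_2 = 84.733 (in km·g cm⁻³).
e = (29.8 − 30.73) − (87.868 − 84.733) / 3.21 = −1.91 km.

−1.91 km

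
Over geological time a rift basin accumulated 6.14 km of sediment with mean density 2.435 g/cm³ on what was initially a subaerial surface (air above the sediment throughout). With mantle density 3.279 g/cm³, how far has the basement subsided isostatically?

4.56 km

Subaerial load: s = t ρ_sed / ρ_m = 6.14 km × 2.435/3.279 = 4.56 km.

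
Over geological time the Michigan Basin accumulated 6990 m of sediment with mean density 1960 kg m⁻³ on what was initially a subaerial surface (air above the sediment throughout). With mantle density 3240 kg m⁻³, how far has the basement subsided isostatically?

Subaerial load: s = t ρ_sed / ρ_m = 6990 m × 1960/3240 = 4230 m.

4230 m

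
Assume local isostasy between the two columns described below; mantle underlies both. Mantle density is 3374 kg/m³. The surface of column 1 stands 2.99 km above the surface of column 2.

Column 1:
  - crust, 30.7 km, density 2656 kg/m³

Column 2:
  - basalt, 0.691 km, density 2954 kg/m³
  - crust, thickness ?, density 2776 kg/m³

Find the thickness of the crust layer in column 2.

Take the compensation level at the base of the deeper column (depth z_c below the surface of column 1) and equate Σ ρ_i t_i down to z_c; mantle fills any gap and the z_c terms cancel.
Column 1: 30.7×2656 + (z_c − 30.7)×3374
Column 2: 2.99×0 + 0.691×2954 + x×2776 + (z_c − 2.99 − 0.691 − x)×3374
The z_c×3374 term appears on both sides and cancels. Collect the known terms of each column as K = Σ(ρt)_known − 3374 × (depth of known layers): K_1 = 81539.2 − 3374×30.7 = −22042.6; K_2 = 2041.214 − 3374×(2.99 + 0.691) = −10378.48.
Balance: K_1 = K_2 − x×(3374 − 2776), so x = (K_2 − K_1)/(3374 − 2776) = 11664.1/598 = 19.5 km.

19.5 km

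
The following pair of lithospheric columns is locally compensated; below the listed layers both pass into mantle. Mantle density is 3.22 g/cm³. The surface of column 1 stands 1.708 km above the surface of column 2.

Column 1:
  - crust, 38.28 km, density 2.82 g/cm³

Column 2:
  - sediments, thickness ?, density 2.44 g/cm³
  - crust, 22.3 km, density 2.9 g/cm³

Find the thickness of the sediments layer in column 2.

3.43 km

Take the compensation level at the base of the deeper column (depth z_c below the surface of column 1) and equate Σ ρ_i t_i down to z_c; mantle fills any gap and the z_c terms cancel.
Column 1: 38.28×2.82 + (z_c − 38.28)×3.22
Column 2: 1.708×0 + x×2.44 + 22.3×2.9 + (z_c − 1.708 − 22.3 − x)×3.22
The z_c×3.22 term appears on both sides and cancels. Collect the known terms of each column as K = Σ(ρt)_known − 3.22 × (depth of known layers): K_1 = 107.9496 − 3.22×38.28 = −15.312; K_2 = 64.67 − 3.22×(1.708 + 22.3) = −12.63576.
Balance: K_1 = K_2 − x×(3.22 − 2.44), so x = (K_2 − K_1)/(3.22 − 2.44) = 2.67624/0.78 = 3.43 km.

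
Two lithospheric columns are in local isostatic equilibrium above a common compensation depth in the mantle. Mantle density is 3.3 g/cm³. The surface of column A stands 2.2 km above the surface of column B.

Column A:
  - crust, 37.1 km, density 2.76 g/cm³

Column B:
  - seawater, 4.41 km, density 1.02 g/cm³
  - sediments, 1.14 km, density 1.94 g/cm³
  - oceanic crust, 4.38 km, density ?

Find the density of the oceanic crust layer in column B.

Take the compensation level at the base of the deeper column (depth z_c below the surface of column A) and equate Σ ρ_i t_i down to z_c; mantle fills any gap and the z_c terms cancel.
Column A: 37.1×2.76 + (z_c − 37.1)×3.3
Column B: 2.2×0 + 4.41×1.02 + 1.14×1.94 + 4.38×ρ + (z_c − 2.2 − 9.93)×3.3
The z_c×3.3 term appears on both sides and cancels. Collect the known terms of each column as K = Σ(ρt)_known − 3.3 × (depth of known layers): K_A = 102.396 − 3.3×37.1 = −20.034; K_B = 6.7098 − 3.3×(2.2 + 9.93) = −33.3192.
Balance: K_A = K_B + 4.38×ρ, so ρ = (K_A − K_B)/4.38 = 13.2852/4.38 = 3.03 g/cm³.

3.03 g/cm³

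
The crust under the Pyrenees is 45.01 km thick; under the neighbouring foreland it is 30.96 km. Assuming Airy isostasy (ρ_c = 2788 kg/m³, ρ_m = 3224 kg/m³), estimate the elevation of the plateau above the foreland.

Excess crust Δ = 45.01 km − 30.96 km = 14.05 km, split between elevation h and root r with h + r = Δ.
Airy balance ρ_c h = (ρ_m − ρ_c) r gives r = h ρ_c/(ρ_m − ρ_c), so h (1 + ρ_c/(ρ_m − ρ_c)) = Δ, i.e. h = Δ (ρ_m − ρ_c)/ρ_m.
h = 14.05 km × 436/3224 = 1.9 km.

1.9 km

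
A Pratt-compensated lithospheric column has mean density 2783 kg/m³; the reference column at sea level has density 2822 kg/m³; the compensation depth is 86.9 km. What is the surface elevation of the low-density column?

ρ_ref D = ρ (D + h) → h = D (ρ_ref − ρ)/ρ.
h = 86.9 km × (2822 − 2783)/2783 = 1.22 km.

1.22 km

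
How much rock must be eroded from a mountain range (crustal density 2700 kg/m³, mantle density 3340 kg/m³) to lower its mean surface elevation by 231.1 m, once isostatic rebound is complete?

Net drop Δ = e − u = e − e ρ_c/ρ_m = e (ρ_m − ρ_c)/ρ_m.
e = Δ ρ_m/(ρ_m − ρ_c) = 231.1 m × 3340/640 = 1210 m.

1210 m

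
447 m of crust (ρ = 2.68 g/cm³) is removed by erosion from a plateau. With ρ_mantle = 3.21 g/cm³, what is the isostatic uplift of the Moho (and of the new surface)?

Unloading: uplift u = e ρ_c/ρ_m = 447 m × 2.68/3.21 = 373 m.

373 m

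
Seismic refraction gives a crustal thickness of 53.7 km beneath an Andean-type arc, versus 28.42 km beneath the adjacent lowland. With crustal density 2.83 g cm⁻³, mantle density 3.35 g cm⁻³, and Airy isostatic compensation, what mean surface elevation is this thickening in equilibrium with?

Excess crust Δ = 53.7 km − 28.42 km = 25.28 km, split between elevation h and root r with h + r = Δ.
Airy balance ρ_c h = (ρ_m − ρ_c) r gives r = h ρ_c/(ρ_m − ρ_c), so h (1 + ρ_c/(ρ_m − ρ_c)) = Δ, i.e. h = Δ (ρ_m − ρ_c)/ρ_m.
h = 25.28 km × 0.52/3.35 = 3.92 km.

3.92 km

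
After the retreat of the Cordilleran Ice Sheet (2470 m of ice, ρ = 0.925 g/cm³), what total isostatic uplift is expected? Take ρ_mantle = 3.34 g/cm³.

684 m

Removing the load lets mantle flow back in; uplift u satisfies ρ_ice t = ρ_m u.
u = t ρ_ice/ρ_m = 2470 m × 0.925/3.34 = 684 m.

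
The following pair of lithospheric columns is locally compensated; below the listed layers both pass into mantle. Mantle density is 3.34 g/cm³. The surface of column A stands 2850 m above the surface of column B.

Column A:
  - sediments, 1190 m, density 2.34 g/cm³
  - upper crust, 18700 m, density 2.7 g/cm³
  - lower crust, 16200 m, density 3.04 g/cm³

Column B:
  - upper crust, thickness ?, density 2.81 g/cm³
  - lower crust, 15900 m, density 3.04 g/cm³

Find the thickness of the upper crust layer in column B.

Take the compensation level at the base of the deeper column (depth z_c below the surface of column A) and equate Σ ρ_i t_i down to z_c; mantle fills any gap and the z_c terms cancel.
Column A: 1190×2.34 + 18700×2.7 + 16200×3.04 + (z_c − 36090)×3.34
Column B: 2850×0 + x×2.81 + 15900×3.04 + (z_c − 2850 − 15900 − x)×3.34
The z_c×3.34 term appears on both sides and cancels. Collect the known terms of each column as K = Σ(ρt)_known − 3.34 × (depth of known layers): K_A = 102522.6 − 3.34×36090 = −18018; K_B = 48336 − 3.34×(2850 + 15900) = −14289.
Balance: K_A = K_B − x×(3.34 − 2.81), so x = (K_B − K_A)/(3.34 − 2.81) = 3729/0.53 = 7040 m.

7040 m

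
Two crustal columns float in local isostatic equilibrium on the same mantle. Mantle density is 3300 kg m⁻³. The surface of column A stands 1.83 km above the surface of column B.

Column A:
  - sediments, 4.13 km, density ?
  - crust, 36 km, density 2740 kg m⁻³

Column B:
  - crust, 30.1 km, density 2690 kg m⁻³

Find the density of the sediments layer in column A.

2270 kg m⁻³

Take the compensation level at the base of the deeper column (depth z_c below the surface of column A) and equate Σ ρ_i t_i down to z_c; mantle fills any gap and the z_c terms cancel.
Column A: 4.13×ρ + 36×2740 + (z_c − 40.13)×3300
Column B: 1.83×0 + 30.1×2690 + (z_c − 1.83 − 30.1)×3300
The z_c×3300 term appears on both sides and cancels. Collect the known terms of each column as K = Σ(ρt)_known − 3300 × (depth of known layers): K_A = 98640 − 3300×40.13 = −33789; K_B = 80969 − 3300×(1.83 + 30.1) = −24400.
Balance: K_A + 4.13×ρ = K_B, so ρ = (K_B − K_A)/4.13 = 9389/4.13 = 2270 kg m⁻³.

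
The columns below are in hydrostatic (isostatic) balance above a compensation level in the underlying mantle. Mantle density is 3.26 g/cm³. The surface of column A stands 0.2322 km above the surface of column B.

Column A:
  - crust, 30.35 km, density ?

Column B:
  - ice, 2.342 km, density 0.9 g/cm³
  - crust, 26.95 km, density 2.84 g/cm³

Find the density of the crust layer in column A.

Take the compensation level at the base of the deeper column (depth z_c below the surface of column A) and equate Σ ρ_i t_i down to z_c; mantle fills any gap and the z_c terms cancel.
Column A: 30.35×ρ + (z_c − 30.35)×3.26
Column B: 0.2322×0 + 2.342×0.9 + 26.95×2.84 + (z_c − 0.2322 − 29.292)×3.26
The z_c×3.26 term appears on both sides and cancels. Collect the known terms of each column as K = Σ(ρt)_known − 3.26 × (depth of known layers): K_A = 0 − 3.26×30.35 = −98.941; K_B = 78.6458 − 3.26×(0.2322 + 29.292) = −17.603092.
Balance: K_A + 30.35×ρ = K_B, so ρ = (K_B − K_A)/30.35 = 81.3379/30.35 = 2.68 g/cm³.

2.68 g/cm³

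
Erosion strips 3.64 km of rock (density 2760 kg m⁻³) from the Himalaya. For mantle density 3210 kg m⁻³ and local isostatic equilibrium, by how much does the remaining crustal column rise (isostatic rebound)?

3.13 km

Unloading: uplift u = e ρ_c/ρ_m = 3.64 km × 2760/3210 = 3.13 km.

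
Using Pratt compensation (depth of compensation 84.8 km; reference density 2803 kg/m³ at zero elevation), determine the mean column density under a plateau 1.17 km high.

2760 kg/m³

Pratt balance: ρ_ref D = ρ (D + h).
ρ = ρ_ref D/(D + h) = 2803 × 84.8 km/(84.8 km + 1.17 km) = 2760 kg/m³.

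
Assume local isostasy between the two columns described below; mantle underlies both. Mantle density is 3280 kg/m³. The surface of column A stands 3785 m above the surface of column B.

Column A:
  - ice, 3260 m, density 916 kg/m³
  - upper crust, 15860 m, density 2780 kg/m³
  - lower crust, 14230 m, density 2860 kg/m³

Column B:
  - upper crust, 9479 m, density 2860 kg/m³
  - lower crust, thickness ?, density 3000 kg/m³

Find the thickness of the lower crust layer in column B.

Take the compensation level at the base of the deeper column (depth z_c below the surface of column A) and equate Σ ρ_i t_i down to z_c; mantle fills any gap and the z_c terms cancel.
Column A: 3260×916 + 15860×2780 + 14230×2860 + (z_c − 33350)×3280
Column B: 3785×0 + 9479×2860 + x×3000 + (z_c − 3785 − 9479 − x)×3280
The z_c×3280 term appears on both sides and cancels. Collect the known terms of each column as K = Σ(ρt)_known − 3280 × (depth of known layers): K_A = 87774760 − 3280×33350 = −21613240; K_B = 27109940 − 3280×(3785 + 9479) = −16395980.
Balance: K_A = K_B − x×(3280 − 3000), so x = (K_B − K_A)/(3280 − 3000) = 5217260/280 = 18600 m.

18600 m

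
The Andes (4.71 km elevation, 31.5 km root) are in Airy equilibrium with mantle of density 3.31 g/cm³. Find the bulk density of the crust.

ρ_c h = (ρ_m − ρ_c) r → ρ_c (h + r) = ρ_m r → ρ_c = ρ_m r / (h + r).
ρ_c = 3.31 × 31.5 km / (4.71 km + 31.5 km) = 2.88 g/cm³.

2.88 g/cm³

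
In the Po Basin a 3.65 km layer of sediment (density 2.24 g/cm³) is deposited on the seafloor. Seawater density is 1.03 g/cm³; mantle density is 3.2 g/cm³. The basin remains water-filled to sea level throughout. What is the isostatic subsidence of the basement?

2.04 km

Submarine loading: the sediment displaces seawater, and the subsidence is in turn flooded, so s (ρ_m − ρ_w) = t (ρ_sed − ρ_w).
s = 3.65 km × (2.24 − 1.03) / (3.2 − 1.03) = 2.04 km.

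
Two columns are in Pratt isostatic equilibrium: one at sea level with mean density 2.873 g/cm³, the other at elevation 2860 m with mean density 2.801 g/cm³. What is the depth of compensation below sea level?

111000 m

ρ_ref D = ρ (D + h) → D (ρ_ref − ρ) = ρ h.
D = ρ h/(ρ_ref − ρ) = 2.801 × 2860 m/(2.873 − 2.801) = 111000 m.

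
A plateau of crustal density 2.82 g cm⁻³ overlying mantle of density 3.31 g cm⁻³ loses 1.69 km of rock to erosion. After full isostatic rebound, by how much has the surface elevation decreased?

Rebound u = e ρ_c/ρ_m = 1.69 km × 2.82/3.31 = 1.44 km.
Net surface drop = e − u = 1.69 km − 1.44 km = e (ρ_m − ρ_c)/ρ_m = 0.25 km.

0.25 km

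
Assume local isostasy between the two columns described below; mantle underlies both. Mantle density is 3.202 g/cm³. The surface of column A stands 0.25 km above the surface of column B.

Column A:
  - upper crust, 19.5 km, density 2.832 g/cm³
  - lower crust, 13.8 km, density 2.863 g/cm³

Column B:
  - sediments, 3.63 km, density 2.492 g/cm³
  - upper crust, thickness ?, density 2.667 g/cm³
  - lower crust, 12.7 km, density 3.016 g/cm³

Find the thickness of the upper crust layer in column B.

11.5 km

Take the compensation level at the base of the deeper column (depth z_c below the surface of column A) and equate Σ ρ_i t_i down to z_c; mantle fills any gap and the z_c terms cancel.
Column A: 19.5×2.832 + 13.8×2.863 + (z_c − 33.3)×3.202
Column B: 0.25×0 + 3.63×2.492 + x×2.667 + 12.7×3.016 + (z_c − 0.25 − 16.33 − x)×3.202
The z_c×3.202 term appears on both sides and cancels. Collect the known terms of each column as K = Σ(ρt)_known − 3.202 × (depth of known layers): K_A = 94.7334 − 3.202×33.3 = −11.8932; K_B = 47.34916 − 3.202×(0.25 + 16.33) = −5.74.
Balance: K_A = K_B − x×(3.202 − 2.667), so x = (K_B − K_A)/(3.202 − 2.667) = 6.1532/0.535 = 11.5 km.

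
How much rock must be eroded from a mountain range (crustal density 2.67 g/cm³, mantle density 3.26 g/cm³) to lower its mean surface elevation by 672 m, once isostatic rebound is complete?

3710 m

Net drop Δ = e − u = e − e ρ_c/ρ_m = e (ρ_m − ρ_c)/ρ_m.
e = Δ ρ_m/(ρ_m − ρ_c) = 672 m × 3.26/0.59 = 3710 m.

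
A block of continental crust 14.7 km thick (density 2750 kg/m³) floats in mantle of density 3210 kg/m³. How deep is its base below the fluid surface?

12.6 km

Draft d = t ρ_obj/ρ_fluid = 14.7 km × 2750/3210 = 12.6 km.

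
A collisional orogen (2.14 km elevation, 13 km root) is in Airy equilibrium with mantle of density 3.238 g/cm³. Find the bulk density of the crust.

2.78 g/cm³

ρ_c h = (ρ_m − ρ_c) r → ρ_c (h + r) = ρ_m r → ρ_c = ρ_m r / (h + r).
ρ_c = 3.238 × 13 km / (2.14 km + 13 km) = 2.78 g/cm³.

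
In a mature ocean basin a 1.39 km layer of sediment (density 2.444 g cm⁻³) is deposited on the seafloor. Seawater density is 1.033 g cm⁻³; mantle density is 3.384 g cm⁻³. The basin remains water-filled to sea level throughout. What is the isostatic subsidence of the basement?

Submarine loading: the sediment displaces seawater, and the subsidence is in turn flooded, so s (ρ_m − ρ_w) = t (ρ_sed − ρ_w).
s = 1.39 km × (2.444 − 1.033) / (3.384 − 1.033) = 0.834 km.

0.834 km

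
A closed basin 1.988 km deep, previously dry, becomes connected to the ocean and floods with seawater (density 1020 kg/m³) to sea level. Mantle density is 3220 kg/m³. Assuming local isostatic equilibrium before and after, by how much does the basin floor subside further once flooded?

After flooding the water column is d + s deep. Its weight must equal the weight of mantle displaced by the extra subsidence s: (d + s) ρ_w = s ρ_m.
s = d ρ_w / (ρ_m − ρ_w) = 1.988 km × 1020/(3220 − 1020) = 0.922 km.

0.922 km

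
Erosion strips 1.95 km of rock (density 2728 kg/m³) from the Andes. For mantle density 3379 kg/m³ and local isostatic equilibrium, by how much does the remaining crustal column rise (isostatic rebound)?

Unloading: uplift u = e ρ_c/ρ_m = 1.95 km × 2728/3379 = 1.57 km.

1.57 km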